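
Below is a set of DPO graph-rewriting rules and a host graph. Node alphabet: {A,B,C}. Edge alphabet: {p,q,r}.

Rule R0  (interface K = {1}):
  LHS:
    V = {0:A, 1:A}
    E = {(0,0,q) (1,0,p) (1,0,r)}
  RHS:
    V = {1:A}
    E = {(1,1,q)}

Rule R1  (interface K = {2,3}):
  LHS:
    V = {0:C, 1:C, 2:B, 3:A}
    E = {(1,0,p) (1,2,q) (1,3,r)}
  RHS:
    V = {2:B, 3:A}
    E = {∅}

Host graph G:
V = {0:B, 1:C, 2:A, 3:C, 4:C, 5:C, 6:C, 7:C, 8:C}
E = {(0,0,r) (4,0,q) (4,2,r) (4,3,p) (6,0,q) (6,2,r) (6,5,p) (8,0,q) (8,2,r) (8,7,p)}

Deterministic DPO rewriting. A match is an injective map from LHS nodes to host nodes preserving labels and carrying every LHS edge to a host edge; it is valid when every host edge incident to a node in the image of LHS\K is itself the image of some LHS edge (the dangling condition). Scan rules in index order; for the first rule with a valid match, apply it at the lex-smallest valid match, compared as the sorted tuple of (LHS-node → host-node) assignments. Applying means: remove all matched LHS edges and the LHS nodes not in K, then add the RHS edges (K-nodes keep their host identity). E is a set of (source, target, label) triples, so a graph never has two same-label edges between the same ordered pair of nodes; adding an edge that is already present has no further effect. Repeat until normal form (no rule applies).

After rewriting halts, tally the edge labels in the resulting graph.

initial: |V|=9 |E|=10  E = 0-r->0 4-q->0 4-r->2 4-p->3 6-q->0 6-r->2 6-p->5 8-q->0 8-r->2 8-p->7
step 1: apply R1 at {0↦3, 1↦4, 2↦0, 3↦2}  → |V|=7 |E|=7  E = 0-r->0 6-q->0 6-r->2 6-p->5 8-q->0 8-r->2 8-p->7
step 2: apply R1 at {0↦5, 1↦6, 2↦0, 3↦2}  → |V|=5 |E|=4  E = 0-r->0 8-q->0 8-r->2 8-p->7
step 3: apply R1 at {0↦7, 1↦8, 2↦0, 3↦2}  → |V|=3 |E|=1  E = 0-r->0
final graph: no rule applies after step 3
NF edges: [(0, 0, 'r')]

Answer: r:1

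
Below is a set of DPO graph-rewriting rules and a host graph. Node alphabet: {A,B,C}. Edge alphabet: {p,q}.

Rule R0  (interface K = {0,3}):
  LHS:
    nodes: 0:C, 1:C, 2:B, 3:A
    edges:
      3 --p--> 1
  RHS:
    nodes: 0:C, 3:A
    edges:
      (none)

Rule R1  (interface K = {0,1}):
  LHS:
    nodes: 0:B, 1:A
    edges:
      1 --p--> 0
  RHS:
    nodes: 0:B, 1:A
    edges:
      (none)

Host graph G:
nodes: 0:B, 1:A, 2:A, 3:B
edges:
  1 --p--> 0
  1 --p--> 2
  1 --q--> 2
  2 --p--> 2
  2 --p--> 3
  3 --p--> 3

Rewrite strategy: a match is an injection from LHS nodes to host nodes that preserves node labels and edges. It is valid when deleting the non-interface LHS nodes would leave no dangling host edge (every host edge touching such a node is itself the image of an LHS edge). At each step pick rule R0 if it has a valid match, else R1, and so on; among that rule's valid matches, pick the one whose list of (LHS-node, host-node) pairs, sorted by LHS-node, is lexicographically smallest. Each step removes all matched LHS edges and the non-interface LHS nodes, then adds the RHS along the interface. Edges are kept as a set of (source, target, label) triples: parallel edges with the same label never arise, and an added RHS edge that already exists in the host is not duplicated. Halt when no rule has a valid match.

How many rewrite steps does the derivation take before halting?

Answer: 2

Rewrite trace:
initial: |V|=4 |E|=6  E = 1-p->0 1-p->2 1-q->2 2-p->2 2-p->3 3-p->3
step 1: apply R1 at {0↦0, 1↦1}  → |V|=4 |E|=5  E = 1-p->2 1-q->2 2-p->2 2-p->3 3-p->3
step 2: apply R1 at {0↦3, 1↦2}  → |V|=4 |E|=4  E = 1-p->2 1-q->2 2-p->2 3-p->3
final graph: no rule applies after step 2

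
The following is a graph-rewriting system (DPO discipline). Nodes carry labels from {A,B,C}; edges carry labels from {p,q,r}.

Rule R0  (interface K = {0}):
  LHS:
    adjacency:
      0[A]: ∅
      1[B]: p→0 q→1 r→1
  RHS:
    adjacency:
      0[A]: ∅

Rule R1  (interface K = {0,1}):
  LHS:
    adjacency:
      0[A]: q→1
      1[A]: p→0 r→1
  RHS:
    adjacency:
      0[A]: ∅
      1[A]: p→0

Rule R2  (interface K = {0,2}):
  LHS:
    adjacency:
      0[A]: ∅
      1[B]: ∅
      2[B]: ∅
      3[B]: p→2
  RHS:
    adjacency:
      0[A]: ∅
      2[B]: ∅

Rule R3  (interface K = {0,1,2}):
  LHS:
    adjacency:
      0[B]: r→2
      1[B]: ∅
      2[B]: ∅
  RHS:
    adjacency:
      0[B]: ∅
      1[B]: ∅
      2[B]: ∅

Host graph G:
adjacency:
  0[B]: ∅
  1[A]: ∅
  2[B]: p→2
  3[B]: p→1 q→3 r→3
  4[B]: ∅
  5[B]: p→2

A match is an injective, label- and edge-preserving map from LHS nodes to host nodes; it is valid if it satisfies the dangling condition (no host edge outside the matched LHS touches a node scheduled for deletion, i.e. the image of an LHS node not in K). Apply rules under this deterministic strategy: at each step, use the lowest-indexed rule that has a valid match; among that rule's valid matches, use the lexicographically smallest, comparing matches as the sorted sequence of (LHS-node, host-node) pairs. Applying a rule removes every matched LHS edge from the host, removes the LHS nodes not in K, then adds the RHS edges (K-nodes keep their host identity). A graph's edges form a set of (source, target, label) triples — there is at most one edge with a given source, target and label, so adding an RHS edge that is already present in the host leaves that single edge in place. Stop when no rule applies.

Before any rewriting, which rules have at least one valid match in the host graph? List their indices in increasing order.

R0: 1 valid match — {0↦1, 1↦3}
R1: no valid match — LHS pattern not found
R2: 2 valid matches — {0↦1, 1↦0, 2↦2, 3↦5}, {0↦1, 1↦4, 2↦2, 3↦5}
R3: no valid match — LHS pattern not found

Answer: [R0,R2]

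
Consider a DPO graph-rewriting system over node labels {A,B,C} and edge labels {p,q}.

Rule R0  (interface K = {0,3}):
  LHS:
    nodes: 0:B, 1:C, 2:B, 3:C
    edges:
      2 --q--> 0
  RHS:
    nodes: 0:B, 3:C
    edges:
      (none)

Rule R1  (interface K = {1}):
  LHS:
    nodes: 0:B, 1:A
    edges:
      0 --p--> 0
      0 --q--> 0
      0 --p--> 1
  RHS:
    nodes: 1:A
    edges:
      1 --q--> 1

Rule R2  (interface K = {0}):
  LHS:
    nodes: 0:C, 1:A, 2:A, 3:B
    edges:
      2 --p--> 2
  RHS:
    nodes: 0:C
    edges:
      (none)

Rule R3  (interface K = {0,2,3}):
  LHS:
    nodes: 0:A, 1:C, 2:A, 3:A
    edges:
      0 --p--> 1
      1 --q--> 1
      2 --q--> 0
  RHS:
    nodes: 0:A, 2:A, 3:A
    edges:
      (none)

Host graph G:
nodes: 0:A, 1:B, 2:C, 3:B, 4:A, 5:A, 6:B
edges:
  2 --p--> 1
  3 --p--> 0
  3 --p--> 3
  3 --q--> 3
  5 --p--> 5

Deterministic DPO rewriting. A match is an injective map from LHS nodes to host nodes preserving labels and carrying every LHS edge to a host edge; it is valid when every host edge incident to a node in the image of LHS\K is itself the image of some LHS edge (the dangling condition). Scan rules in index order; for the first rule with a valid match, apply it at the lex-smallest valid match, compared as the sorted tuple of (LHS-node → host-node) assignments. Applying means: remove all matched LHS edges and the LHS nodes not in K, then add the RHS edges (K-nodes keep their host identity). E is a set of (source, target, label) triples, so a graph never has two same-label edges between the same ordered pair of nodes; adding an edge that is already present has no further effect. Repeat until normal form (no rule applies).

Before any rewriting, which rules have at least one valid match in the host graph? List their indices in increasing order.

Answer: [R1,R2]

Rewrite trace:
R0: no valid match — LHS pattern not found
R1: 1 valid match — {0↦3, 1↦0}
R2: 1 valid match — {0↦2, 1↦4, 2↦5, 3↦6}
R3: no valid match — LHS pattern not found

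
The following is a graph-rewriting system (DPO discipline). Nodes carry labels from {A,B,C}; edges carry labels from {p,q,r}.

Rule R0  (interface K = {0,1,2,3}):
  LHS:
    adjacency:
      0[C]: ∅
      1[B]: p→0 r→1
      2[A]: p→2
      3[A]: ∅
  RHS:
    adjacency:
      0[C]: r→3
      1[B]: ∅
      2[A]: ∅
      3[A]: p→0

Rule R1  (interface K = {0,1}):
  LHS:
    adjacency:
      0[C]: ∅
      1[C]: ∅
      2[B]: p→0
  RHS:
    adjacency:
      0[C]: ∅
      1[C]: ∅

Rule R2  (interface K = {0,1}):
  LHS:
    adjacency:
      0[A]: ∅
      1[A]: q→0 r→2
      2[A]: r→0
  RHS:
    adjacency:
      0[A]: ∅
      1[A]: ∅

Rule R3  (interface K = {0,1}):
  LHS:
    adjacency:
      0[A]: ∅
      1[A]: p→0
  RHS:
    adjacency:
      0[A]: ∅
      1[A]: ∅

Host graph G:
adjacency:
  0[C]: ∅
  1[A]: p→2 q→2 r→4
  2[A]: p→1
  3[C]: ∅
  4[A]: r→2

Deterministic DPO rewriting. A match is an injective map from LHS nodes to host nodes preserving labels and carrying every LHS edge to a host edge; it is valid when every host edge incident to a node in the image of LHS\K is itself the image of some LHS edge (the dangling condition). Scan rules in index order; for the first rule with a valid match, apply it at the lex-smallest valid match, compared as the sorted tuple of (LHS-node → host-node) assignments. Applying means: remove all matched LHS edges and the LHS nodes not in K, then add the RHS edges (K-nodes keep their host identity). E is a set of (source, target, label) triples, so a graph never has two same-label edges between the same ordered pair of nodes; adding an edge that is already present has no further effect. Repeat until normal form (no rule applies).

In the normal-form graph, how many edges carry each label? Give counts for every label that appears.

Answer: (no edges)

Rewrite trace:
start.  V:5 E:5  edges: 1-p->2 1-q->2 1-r->4 2-p->1 4-r->2
1. fire R2 via {0↦2, 1↦1, 2↦4}  →  V:4 E:2  edges: 1-p->2 2-p->1
2. fire R3 via {0↦1, 1↦2}  →  V:4 E:1  edges: 1-p->2
3. fire R3 via {0↦2, 1↦1}  →  V:4 E:0  edges: ∅
normal form: no rule applies after step 3
NF edges: []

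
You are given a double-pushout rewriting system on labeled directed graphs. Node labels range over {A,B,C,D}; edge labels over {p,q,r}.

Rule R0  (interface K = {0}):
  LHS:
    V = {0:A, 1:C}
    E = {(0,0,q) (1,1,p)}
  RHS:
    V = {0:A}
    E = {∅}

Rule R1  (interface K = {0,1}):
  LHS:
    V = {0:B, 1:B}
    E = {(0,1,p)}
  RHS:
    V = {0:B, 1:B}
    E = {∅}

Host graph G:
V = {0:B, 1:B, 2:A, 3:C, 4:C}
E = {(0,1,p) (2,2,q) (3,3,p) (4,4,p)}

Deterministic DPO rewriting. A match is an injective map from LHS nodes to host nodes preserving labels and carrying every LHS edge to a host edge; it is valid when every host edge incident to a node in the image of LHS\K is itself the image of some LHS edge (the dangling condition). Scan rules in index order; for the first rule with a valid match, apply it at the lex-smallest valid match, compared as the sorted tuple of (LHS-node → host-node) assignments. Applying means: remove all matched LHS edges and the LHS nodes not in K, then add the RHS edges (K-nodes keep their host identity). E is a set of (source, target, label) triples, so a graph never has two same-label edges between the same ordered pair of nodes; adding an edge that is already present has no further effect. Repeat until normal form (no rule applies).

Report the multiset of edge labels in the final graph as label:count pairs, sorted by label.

Answer: p:1

Steps:
initial: |V|=5 |E|=4  E = 0-p->1 2-q->2 3-p->3 4-p->4
step 1: apply R0 at {0↦2, 1↦3}  → |V|=4 |E|=2  E = 0-p->1 4-p->4
step 2: apply R1 at {0↦0, 1↦1}  → |V|=4 |E|=1  E = 4-p->4
final graph: no rule applies after step 2
NF edges: [(4, 4, 'p')]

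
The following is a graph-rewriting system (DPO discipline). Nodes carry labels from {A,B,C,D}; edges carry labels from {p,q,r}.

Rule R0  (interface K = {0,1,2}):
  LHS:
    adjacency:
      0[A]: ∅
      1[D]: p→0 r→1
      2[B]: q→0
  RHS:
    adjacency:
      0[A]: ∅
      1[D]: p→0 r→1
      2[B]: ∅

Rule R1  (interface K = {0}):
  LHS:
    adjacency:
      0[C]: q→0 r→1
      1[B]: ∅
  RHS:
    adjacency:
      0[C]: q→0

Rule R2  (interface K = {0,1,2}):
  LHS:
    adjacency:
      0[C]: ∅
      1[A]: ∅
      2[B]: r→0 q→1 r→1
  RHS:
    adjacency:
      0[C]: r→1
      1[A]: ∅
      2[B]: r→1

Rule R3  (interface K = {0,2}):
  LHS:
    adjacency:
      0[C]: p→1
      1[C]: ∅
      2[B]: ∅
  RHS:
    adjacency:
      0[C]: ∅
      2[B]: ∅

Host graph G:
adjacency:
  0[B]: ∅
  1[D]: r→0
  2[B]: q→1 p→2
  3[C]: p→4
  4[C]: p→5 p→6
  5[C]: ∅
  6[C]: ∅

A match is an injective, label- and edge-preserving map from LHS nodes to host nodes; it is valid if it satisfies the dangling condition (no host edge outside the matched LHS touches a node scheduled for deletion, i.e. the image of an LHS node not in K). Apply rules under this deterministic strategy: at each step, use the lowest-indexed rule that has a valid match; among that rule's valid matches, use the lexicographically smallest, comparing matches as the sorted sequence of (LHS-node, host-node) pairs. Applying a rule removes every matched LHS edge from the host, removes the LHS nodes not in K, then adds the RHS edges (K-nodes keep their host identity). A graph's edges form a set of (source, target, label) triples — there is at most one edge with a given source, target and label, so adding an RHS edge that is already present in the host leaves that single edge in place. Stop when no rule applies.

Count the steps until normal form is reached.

Answer: 3

Steps:
initial: |V|=7 |E|=6  E = 1-r->0 2-q->1 2-p->2 3-p->4 4-p->5 4-p->6
step 1: apply R3 at {0↦4, 1↦5, 2↦0}  → |V|=6 |E|=5  E = 1-r->0 2-q->1 2-p->2 3-p->4 4-p->6
step 2: apply R3 at {0↦4, 1↦6, 2↦0}  → |V|=5 |E|=4  E = 1-r->0 2-q->1 2-p->2 3-p->4
step 3: apply R3 at {0↦3, 1↦4, 2↦0}  → |V|=4 |E|=3  E = 1-r->0 2-q->1 2-p->2
normal form: no rule applies after step 3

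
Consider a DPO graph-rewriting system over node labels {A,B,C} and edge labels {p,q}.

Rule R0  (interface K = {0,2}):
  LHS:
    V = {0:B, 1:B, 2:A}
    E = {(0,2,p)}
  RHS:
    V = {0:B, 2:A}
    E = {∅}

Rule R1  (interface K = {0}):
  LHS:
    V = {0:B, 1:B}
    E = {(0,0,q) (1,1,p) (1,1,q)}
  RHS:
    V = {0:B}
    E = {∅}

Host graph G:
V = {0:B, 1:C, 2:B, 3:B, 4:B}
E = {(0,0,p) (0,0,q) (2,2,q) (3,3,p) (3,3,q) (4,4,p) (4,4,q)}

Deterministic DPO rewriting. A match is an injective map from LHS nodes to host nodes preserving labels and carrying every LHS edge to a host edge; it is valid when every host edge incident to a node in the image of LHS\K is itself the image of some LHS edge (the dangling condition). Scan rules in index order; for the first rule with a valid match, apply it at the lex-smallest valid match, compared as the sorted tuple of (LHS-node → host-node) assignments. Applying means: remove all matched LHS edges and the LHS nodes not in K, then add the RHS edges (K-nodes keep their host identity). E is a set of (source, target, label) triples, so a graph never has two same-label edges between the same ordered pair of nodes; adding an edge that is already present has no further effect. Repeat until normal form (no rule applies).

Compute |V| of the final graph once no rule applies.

Answer: 3

Steps:
[0] host  ⇒  5 nodes, 7 edges  {0-p->0 0-q->0 2-q->2 3-p->3 3-q->3 4-p->4 4-q->4}
[1] R1 @ {0↦0, 1↦3}  ⇒  4 nodes, 4 edges  {0-p->0 2-q->2 4-p->4 4-q->4}
[2] R1 @ {0↦2, 1↦4}  ⇒  3 nodes, 1 edges  {0-p->0}
normal form: no rule applies after step 2
NF nodes: {0:B, 1:C, 2:B}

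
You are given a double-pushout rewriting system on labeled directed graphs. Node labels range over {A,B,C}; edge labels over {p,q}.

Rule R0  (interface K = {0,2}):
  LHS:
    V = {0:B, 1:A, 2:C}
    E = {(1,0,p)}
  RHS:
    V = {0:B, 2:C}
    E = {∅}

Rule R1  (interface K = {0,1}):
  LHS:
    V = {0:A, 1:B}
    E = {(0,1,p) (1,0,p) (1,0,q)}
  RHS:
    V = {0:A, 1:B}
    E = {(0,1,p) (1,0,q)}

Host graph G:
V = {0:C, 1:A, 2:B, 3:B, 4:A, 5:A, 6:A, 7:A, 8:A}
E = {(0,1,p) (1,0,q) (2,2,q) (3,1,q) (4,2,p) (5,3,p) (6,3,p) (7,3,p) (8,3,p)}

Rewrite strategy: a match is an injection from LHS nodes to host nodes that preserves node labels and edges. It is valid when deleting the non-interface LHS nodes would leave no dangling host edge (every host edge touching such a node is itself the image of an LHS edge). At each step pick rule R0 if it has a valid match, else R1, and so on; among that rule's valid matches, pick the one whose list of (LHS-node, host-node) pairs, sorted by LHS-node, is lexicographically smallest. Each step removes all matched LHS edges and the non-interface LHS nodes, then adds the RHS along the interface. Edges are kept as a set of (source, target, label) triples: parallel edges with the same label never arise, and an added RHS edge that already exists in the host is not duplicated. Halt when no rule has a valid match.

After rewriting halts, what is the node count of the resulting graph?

start.  V:9 E:9  edges: 0-p->1 1-q->0 2-q->2 3-q->1 4-p->2 5-p->3 6-p->3 7-p->3 8-p->3
1. fire R0 via {0↦2, 1↦4, 2↦0}  →  V:8 E:8  edges: 0-p->1 1-q->0 2-q->2 3-q->1 5-p->3 6-p->3 7-p->3 8-p->3
2. fire R0 via {0↦3, 1↦5, 2↦0}  →  V:7 E:7  edges: 0-p->1 1-q->0 2-q->2 3-q->1 6-p->3 7-p->3 8-p->3
3. fire R0 via {0↦3, 1↦6, 2↦0}  →  V:6 E:6  edges: 0-p->1 1-q->0 2-q->2 3-q->1 7-p->3 8-p->3
4. fire R0 via {0↦3, 1↦7, 2↦0}  →  V:5 E:5  edges: 0-p->1 1-q->0 2-q->2 3-q->1 8-p->3
5. fire R0 via {0↦3, 1↦8, 2↦0}  →  V:4 E:4  edges: 0-p->1 1-q->0 2-q->2 3-q->1
final graph: no rule applies after step 5
NF nodes: {0:C, 1:A, 2:B, 3:B}

Answer: 4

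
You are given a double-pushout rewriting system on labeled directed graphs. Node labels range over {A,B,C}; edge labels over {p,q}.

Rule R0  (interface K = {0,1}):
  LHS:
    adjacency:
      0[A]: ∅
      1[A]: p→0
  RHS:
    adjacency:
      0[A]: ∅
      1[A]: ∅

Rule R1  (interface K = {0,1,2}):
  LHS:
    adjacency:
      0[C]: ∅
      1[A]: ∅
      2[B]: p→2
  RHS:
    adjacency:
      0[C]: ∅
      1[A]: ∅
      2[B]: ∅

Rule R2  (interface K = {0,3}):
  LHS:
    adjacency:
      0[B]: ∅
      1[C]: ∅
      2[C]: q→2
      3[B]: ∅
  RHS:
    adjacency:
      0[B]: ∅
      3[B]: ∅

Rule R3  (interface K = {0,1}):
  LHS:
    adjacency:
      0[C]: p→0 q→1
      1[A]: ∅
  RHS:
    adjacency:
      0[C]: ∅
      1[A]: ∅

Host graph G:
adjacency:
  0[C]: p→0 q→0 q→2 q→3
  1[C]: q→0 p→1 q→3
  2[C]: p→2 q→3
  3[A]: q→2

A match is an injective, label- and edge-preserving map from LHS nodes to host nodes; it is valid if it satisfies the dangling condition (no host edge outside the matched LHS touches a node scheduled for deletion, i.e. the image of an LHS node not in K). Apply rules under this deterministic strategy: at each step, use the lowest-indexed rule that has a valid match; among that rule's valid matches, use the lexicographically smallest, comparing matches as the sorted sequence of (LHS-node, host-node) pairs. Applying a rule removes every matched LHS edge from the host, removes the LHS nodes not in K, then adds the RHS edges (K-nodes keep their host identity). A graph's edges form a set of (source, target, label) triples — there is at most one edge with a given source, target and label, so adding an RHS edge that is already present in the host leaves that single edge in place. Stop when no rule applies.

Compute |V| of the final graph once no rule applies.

Answer: 4

Rewrite trace:
start.  V:4 E:10  edges: 0-p->0 0-q->0 0-q->2 0-q->3 1-q->0 1-p->1 1-q->3 2-p->2 2-q->3 3-q->2
1. fire R3 via {0↦0, 1↦3}  →  V:4 E:8  edges: 0-q->0 0-q->2 1-q->0 1-p->1 1-q->3 2-p->2 2-q->3 3-q->2
2. fire R3 via {0↦1, 1↦3}  →  V:4 E:6  edges: 0-q->0 0-q->2 1-q->0 2-p->2 2-q->3 3-q->2
3. fire R3 via {0↦2, 1↦3}  →  V:4 E:4  edges: 0-q->0 0-q->2 1-q->0 3-q->2
halt: no rule applies after step 3
NF nodes: {0:C, 1:C, 2:C, 3:A}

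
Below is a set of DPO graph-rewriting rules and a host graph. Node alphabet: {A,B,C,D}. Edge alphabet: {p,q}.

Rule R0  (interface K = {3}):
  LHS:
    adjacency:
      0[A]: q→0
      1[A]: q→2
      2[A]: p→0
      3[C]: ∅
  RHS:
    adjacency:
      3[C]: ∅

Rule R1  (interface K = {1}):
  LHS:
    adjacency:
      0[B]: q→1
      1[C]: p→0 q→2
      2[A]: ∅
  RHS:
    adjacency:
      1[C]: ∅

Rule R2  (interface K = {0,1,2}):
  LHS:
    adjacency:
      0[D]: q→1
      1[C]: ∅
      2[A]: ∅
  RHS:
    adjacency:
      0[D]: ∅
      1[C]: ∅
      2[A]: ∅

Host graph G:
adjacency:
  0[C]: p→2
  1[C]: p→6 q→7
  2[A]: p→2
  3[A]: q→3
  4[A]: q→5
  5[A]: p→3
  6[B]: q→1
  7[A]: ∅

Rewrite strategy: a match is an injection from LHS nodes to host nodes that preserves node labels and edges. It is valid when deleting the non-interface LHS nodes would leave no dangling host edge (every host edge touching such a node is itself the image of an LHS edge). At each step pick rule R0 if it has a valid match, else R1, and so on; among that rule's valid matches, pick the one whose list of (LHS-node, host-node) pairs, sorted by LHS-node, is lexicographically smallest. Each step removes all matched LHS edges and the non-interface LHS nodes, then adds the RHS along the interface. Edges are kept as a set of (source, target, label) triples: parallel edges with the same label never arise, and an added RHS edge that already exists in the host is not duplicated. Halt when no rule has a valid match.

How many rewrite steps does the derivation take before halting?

[0] host  ⇒  8 nodes, 8 edges  {0-p->2 1-p->6 1-q->7 2-p->2 3-q->3 4-q->5 5-p->3 6-q->1}
[1] R0 @ {0↦3, 1↦4, 2↦5, 3↦0}  ⇒  5 nodes, 5 edges  {0-p->2 1-p->6 1-q->7 2-p->2 6-q->1}
[2] R1 @ {0↦6, 1↦1, 2↦7}  ⇒  3 nodes, 2 edges  {0-p->2 2-p->2}
normal form: no rule applies after step 2

Answer: 2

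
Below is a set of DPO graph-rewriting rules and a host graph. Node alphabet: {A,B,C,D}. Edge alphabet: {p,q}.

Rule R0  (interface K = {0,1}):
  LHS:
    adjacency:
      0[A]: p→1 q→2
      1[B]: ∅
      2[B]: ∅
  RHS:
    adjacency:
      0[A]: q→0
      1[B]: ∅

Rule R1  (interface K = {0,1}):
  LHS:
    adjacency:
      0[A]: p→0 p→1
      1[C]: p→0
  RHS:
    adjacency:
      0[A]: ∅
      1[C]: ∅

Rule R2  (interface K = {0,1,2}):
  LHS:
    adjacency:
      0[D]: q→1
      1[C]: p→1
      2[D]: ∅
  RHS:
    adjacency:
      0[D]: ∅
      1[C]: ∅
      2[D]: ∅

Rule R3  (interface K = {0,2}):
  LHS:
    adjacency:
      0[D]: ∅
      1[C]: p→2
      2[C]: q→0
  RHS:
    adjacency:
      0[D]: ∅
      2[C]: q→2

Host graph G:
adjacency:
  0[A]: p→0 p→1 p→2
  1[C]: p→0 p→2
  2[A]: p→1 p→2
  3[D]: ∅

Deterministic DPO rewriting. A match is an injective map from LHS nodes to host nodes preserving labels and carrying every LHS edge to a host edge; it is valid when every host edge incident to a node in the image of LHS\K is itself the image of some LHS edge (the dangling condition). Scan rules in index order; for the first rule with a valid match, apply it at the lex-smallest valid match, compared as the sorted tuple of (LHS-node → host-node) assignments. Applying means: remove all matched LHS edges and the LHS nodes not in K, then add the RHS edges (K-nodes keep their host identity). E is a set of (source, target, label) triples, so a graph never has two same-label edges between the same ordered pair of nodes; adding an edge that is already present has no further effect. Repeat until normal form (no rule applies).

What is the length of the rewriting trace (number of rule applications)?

initial: |V|=4 |E|=7  E = 0-p->0 0-p->1 0-p->2 1-p->0 1-p->2 2-p->1 2-p->2
step 1: apply R1 at {0↦0, 1↦1}  → |V|=4 |E|=4  E = 0-p->2 1-p->2 2-p->1 2-p->2
step 2: apply R1 at {0↦2, 1↦1}  → |V|=4 |E|=1  E = 0-p->2
final graph: no rule applies after step 2

Answer: 2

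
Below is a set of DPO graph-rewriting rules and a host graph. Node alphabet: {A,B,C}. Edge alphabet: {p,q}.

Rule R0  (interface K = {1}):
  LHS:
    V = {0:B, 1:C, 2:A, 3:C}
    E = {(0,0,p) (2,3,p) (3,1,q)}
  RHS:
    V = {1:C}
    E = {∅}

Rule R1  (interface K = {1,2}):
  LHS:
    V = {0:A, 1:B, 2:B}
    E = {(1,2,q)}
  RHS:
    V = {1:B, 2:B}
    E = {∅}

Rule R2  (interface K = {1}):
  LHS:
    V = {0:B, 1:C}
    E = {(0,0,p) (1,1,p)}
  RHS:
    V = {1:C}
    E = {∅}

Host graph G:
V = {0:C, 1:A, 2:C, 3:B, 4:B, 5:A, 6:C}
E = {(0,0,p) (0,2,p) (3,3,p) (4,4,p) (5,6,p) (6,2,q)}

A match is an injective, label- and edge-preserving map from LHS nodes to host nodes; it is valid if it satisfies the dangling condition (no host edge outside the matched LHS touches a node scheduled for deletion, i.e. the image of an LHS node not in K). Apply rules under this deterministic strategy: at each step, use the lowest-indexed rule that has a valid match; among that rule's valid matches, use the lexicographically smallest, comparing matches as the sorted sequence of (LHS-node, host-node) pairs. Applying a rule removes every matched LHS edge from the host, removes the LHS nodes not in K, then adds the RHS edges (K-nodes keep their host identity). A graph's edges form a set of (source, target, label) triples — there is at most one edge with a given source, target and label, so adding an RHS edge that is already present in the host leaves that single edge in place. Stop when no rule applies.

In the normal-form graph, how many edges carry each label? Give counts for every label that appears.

Answer: p:1

Derivation:
initial: |V|=7 |E|=6  E = 0-p->0 0-p->2 3-p->3 4-p->4 5-p->6 6-q->2
step 1: apply R0 at {0↦3, 1↦2, 2↦5, 3↦6}  → |V|=4 |E|=3  E = 0-p->0 0-p->2 4-p->4
step 2: apply R2 at {0↦4, 1↦0}  → |V|=3 |E|=1  E = 0-p->2
final graph: no rule applies after step 2
NF edges: [(0, 2, 'p')]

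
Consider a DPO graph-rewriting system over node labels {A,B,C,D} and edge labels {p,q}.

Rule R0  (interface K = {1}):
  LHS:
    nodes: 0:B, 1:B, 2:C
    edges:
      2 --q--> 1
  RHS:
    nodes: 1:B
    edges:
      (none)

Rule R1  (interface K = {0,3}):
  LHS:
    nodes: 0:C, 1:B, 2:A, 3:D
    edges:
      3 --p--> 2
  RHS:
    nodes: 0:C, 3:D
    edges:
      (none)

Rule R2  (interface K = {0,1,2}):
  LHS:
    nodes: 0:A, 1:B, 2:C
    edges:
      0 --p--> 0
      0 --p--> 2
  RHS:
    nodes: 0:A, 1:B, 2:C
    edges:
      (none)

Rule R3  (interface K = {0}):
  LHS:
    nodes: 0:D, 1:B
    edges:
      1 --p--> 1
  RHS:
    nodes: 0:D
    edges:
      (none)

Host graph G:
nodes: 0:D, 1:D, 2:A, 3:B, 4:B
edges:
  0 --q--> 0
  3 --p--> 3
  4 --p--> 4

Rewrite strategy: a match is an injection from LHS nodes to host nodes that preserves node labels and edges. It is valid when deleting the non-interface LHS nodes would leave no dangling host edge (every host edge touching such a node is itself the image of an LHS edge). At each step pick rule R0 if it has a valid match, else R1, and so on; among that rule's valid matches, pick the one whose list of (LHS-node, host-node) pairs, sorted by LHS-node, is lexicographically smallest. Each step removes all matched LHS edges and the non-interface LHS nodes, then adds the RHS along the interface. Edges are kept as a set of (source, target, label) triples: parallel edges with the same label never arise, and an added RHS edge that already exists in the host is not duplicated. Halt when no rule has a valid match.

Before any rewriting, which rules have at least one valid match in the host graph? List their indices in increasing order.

Answer: [R3]

Derivation:
R0: no valid match — LHS pattern not found
R1: no valid match — LHS pattern not found
R2: no valid match — LHS pattern not found
R3: 4 valid matches — {0↦0, 1↦3}, {0↦0, 1↦4}, {0↦1, 1↦3} (+1 more)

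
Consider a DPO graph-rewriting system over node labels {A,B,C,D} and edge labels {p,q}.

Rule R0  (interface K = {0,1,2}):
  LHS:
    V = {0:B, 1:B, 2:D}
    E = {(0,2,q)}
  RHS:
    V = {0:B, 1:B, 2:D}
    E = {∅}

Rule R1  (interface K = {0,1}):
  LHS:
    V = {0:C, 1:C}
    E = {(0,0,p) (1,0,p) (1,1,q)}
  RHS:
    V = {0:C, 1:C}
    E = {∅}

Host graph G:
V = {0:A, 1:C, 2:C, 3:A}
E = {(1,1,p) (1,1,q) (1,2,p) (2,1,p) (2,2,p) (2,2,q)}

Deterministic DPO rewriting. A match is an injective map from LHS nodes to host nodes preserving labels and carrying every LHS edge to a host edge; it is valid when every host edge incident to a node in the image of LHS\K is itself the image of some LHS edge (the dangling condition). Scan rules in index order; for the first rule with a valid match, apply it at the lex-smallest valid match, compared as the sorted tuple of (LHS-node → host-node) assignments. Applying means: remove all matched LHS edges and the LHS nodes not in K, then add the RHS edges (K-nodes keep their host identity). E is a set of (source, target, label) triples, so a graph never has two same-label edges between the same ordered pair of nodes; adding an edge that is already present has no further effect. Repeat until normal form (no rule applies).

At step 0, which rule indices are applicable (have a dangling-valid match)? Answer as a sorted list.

R0: no valid match — LHS pattern not found
R1: 2 valid matches — {0↦1, 1↦2}, {0↦2, 1↦1}

Answer: [R1]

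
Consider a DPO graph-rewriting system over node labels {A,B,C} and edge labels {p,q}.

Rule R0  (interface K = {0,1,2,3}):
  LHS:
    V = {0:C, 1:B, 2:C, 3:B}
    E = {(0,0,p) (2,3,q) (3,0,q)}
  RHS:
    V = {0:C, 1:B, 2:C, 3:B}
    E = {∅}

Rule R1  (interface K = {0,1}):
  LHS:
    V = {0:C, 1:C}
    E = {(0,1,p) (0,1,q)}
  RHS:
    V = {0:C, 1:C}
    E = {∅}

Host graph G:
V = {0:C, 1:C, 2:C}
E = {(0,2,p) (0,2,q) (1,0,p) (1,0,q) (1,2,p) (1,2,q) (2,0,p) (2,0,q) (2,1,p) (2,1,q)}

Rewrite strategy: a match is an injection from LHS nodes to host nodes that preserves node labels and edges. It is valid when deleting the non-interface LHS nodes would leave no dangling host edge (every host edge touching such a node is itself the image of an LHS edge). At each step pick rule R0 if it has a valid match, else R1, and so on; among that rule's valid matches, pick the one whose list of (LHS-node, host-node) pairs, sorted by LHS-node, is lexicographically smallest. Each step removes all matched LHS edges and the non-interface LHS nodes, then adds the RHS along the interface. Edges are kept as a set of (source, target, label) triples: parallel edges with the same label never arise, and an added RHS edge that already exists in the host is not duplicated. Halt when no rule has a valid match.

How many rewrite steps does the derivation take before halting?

Answer: 5

Steps:
initial: |V|=3 |E|=10  E = 0-p->2 0-q->2 1-p->0 1-q->0 1-p->2 1-q->2 2-p->0 2-q->0 2-p->1 2-q->1
step 1: apply R1 at {0↦0, 1↦2}  → |V|=3 |E|=8  E = 1-p->0 1-q->0 1-p->2 1-q->2 2-p->0 2-q->0 2-p->1 2-q->1
step 2: apply R1 at {0↦1, 1↦0}  → |V|=3 |E|=6  E = 1-p->2 1-q->2 2-p->0 2-q->0 2-p->1 2-q->1
step 3: apply R1 at {0↦1, 1↦2}  → |V|=3 |E|=4  E = 2-p->0 2-q->0 2-p->1 2-q->1
step 4: apply R1 at {0↦2, 1↦0}  → |V|=3 |E|=2  E = 2-p->1 2-q->1
step 5: apply R1 at {0↦2, 1↦1}  → |V|=3 |E|=0  E = ∅
normal form: no rule applies after step 5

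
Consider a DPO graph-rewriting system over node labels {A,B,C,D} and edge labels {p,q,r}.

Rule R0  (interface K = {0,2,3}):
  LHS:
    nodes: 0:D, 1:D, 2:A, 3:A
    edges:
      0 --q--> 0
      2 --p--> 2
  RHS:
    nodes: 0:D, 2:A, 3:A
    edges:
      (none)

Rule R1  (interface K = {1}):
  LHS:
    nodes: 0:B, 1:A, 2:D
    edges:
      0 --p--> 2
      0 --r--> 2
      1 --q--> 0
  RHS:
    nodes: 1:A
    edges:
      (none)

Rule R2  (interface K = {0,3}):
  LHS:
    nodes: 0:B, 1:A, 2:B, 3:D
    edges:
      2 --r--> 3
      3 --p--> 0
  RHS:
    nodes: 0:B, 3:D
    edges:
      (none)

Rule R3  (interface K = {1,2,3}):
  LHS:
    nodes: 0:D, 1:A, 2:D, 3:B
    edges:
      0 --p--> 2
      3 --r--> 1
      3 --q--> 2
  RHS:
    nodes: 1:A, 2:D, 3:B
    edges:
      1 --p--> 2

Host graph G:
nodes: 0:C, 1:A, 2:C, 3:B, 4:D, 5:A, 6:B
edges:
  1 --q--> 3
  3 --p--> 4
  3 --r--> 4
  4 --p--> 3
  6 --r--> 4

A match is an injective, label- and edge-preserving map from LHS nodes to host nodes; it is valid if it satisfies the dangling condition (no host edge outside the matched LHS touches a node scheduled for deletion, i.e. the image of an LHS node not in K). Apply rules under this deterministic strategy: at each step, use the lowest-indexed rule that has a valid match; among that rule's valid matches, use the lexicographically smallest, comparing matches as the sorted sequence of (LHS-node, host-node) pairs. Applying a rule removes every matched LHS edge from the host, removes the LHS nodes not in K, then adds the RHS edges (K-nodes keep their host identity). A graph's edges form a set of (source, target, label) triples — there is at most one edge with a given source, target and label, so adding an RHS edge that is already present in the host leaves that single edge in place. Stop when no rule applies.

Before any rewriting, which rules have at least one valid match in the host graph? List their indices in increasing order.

R0: no valid match — LHS pattern not found
R1: no valid match — 1 raw match, all fail dangling condition
R2: 1 valid match — {0↦3, 1↦5, 2↦6, 3↦4}
R3: no valid match — LHS pattern not found

Answer: [R2]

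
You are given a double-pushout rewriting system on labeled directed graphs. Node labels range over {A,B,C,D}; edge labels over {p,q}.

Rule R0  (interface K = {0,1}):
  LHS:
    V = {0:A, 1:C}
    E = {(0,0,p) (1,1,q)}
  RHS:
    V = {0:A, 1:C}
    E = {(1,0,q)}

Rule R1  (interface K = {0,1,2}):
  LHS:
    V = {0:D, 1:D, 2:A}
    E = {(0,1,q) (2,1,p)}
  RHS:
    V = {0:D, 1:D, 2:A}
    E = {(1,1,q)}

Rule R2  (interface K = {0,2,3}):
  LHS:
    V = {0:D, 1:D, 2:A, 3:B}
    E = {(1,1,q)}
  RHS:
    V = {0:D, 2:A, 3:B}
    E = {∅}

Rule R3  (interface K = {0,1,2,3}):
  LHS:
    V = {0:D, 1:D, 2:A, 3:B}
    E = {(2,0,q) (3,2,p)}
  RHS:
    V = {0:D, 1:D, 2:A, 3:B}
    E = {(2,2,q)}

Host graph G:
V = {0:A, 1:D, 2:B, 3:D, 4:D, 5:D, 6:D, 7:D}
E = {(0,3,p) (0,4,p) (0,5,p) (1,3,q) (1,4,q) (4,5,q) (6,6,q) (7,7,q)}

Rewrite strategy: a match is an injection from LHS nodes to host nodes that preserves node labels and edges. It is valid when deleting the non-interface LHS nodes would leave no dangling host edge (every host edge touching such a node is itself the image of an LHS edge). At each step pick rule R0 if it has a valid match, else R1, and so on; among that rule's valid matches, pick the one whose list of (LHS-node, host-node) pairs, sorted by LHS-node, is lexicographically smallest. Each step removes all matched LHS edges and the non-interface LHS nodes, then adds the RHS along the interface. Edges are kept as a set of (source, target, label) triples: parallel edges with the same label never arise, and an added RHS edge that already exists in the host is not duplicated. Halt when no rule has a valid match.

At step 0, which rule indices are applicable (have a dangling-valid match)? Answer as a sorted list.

Answer: [R1,R2]

Derivation:
R0: no valid match — LHS pattern not found
R1: 3 valid matches — {0↦1, 1↦3, 2↦0}, {0↦1, 1↦4, 2↦0}, {0↦4, 1↦5, 2↦0}
R2: 10 valid matches — {0↦1, 1↦6, 2↦0, 3↦2}, {0↦1, 1↦7, 2↦0, 3↦2}, {0↦3, 1↦6, 2↦0, 3↦2} (+7 more)
R3: no valid match — LHS pattern not found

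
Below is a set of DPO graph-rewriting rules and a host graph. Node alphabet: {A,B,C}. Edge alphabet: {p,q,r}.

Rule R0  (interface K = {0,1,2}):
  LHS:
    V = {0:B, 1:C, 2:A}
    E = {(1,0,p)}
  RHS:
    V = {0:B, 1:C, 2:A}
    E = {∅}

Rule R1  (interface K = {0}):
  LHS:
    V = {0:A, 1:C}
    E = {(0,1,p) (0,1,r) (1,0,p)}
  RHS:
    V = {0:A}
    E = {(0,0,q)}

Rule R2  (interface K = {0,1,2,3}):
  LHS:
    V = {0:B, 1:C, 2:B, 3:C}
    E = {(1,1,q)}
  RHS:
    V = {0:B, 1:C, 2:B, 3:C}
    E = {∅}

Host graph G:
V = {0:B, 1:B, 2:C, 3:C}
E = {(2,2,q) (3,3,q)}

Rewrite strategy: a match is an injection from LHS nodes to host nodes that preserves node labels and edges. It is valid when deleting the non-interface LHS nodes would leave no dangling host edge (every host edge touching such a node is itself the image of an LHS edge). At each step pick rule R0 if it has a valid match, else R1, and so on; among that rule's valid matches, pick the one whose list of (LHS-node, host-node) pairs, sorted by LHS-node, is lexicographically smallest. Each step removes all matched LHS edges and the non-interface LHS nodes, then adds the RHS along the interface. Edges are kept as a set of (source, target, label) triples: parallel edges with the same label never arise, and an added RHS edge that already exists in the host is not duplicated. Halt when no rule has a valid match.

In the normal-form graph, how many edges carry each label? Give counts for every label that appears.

initial: |V|=4 |E|=2  E = 2-q->2 3-q->3
step 1: apply R2 at {0↦0, 1↦2, 2↦1, 3↦3}  → |V|=4 |E|=1  E = 3-q->3
step 2: apply R2 at {0↦0, 1↦3, 2↦1, 3↦2}  → |V|=4 |E|=0  E = ∅
normal form: no rule applies after step 2
NF edges: []

Answer: (no edges)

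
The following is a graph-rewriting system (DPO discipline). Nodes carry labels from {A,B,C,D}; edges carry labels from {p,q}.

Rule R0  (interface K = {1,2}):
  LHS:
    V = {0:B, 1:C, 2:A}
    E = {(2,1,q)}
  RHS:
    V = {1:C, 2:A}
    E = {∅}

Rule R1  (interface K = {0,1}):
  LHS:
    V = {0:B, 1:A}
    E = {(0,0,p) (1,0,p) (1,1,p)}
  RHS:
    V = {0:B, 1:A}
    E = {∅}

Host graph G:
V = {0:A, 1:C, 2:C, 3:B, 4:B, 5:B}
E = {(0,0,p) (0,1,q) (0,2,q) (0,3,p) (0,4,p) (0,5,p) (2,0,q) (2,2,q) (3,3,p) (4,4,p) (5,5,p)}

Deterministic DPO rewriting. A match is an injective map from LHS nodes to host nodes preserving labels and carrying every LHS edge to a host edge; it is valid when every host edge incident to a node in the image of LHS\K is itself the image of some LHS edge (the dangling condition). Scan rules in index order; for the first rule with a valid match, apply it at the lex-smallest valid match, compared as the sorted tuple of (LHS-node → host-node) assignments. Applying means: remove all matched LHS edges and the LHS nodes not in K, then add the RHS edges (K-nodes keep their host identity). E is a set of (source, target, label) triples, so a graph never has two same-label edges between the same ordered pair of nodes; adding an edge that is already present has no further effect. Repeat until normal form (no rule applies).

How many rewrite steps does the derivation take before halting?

Answer: 2

Steps:
start.  V:6 E:11  edges: 0-p->0 0-q->1 0-q->2 0-p->3 0-p->4 0-p->5 2-q->0 2-q->2 3-p->3 4-p->4 5-p->5
1. fire R1 via {0↦3, 1↦0}  →  V:6 E:8  edges: 0-q->1 0-q->2 0-p->4 0-p->5 2-q->0 2-q->2 4-p->4 5-p->5
2. fire R0 via {0↦3, 1↦1, 2↦0}  →  V:5 E:7  edges: 0-q->2 0-p->4 0-p->5 2-q->0 2-q->2 4-p->4 5-p->5
final graph: no rule applies after step 2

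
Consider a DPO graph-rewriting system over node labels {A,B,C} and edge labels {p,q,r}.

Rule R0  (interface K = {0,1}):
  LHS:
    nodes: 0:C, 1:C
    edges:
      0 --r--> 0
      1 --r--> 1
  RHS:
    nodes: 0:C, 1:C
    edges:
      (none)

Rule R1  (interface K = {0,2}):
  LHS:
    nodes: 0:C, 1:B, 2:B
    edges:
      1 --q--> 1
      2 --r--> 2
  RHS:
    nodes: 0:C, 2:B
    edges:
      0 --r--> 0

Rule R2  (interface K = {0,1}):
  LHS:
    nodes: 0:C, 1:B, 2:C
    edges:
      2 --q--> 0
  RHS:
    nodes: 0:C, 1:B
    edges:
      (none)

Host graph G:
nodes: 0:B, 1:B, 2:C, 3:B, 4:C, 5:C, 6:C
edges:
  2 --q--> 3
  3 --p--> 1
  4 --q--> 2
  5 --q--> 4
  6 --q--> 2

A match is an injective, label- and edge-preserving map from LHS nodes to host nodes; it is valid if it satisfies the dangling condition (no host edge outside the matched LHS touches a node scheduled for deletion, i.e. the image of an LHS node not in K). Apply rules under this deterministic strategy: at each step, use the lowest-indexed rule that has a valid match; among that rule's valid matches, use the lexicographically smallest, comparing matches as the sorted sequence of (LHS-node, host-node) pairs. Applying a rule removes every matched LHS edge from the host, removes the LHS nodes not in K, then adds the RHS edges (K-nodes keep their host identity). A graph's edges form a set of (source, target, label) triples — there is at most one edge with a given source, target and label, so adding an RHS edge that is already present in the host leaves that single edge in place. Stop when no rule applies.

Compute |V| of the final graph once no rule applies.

start.  V:7 E:5  edges: 2-q->3 3-p->1 4-q->2 5-q->4 6-q->2
1. fire R2 via {0↦2, 1↦0, 2↦6}  →  V:6 E:4  edges: 2-q->3 3-p->1 4-q->2 5-q->4
2. fire R2 via {0↦4, 1↦0, 2↦5}  →  V:5 E:3  edges: 2-q->3 3-p->1 4-q->2
3. fire R2 via {0↦2, 1↦0, 2↦4}  →  V:4 E:2  edges: 2-q->3 3-p->1
final graph: no rule applies after step 3
NF nodes: {0:B, 1:B, 2:C, 3:B}

Answer: 4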